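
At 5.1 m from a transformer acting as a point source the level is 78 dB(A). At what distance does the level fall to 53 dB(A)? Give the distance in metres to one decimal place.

90.7 m

For a point source L₁ − L₂ = 20·log₁₀(r₂/r₁), so r₂ = r₁·10^((L₁−L₂)/20).
r₂ = 5.1·10^((78−53)/20) = 5.1·10^(25.0/20) = 90.69 m.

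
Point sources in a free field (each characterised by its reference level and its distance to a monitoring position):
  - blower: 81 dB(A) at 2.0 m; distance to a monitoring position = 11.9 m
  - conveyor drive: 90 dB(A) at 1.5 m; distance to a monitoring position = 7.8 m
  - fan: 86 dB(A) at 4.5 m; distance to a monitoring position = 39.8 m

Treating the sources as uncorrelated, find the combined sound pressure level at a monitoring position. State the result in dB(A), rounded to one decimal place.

Propagate each source to the receiver with L = L_ref − 20·log₁₀(r/r_ref), then add intensities.
blower: 81 − 20·log₁₀(11.9/2.0) = 81 − 15.49 = 65.51 dB(A).
conveyor drive: 90 − 20·log₁₀(7.8/1.5) = 90 − 14.32 = 75.68 dB(A).
fan: 86 − 20·log₁₀(39.8/4.5) = 86 − 18.93 = 67.07 dB(A).
Σ 10^(L/10) = 4.563e+07 → L_total = 10·log₁₀(4.563e+07) = 76.59 dB(A).

76.6 dB(A)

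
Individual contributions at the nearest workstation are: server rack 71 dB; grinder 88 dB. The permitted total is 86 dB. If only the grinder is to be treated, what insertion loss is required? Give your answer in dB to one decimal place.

Fixed contribution from the other source: Σ 10^(L/10) = 10^(71/10) = 1.259e+07 (71.00 dB).
To meet 86 dB overall, the treated grinder may contribute at most 10^(86/10) − 1.259e+07 = 3.855e+08, i.e. 85.86 dB.
So the grinder must be reduced from 88 to 85.86 dB: IL = 2.14 dB.

2.1 dB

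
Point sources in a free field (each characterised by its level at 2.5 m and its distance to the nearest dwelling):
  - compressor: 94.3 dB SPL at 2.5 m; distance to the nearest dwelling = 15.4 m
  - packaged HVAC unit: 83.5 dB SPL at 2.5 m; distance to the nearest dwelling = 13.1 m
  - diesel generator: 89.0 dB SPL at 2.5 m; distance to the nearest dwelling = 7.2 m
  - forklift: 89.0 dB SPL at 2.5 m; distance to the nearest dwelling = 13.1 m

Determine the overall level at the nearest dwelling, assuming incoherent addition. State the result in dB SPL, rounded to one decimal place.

Apply inverse-square spreading to bring every level to the receiver, then sum 10^(L/10).
compressor: 94.3 − 20·log₁₀(15.4/2.5) = 94.3 − 15.79 = 78.51 dB SPL.
packaged HVAC unit: 83.5 − 20·log₁₀(13.1/2.5) = 83.5 − 14.39 = 69.11 dB SPL.
diesel generator: 89.0 − 20·log₁₀(7.2/2.5) = 89.0 − 9.19 = 79.81 dB SPL.
forklift: 89.0 − 20·log₁₀(13.1/2.5) = 89.0 − 14.39 = 74.61 dB SPL.
Σ 10^(L/10) = 2.038e+08 → L_total = 10·log₁₀(2.038e+08) = 83.09 dB SPL.

83.1 dB SPL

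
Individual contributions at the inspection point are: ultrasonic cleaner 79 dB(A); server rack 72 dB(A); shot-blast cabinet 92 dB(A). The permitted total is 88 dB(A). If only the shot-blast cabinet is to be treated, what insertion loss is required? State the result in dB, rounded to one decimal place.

4.7 dB

Fixed contribution from the other sources: Σ 10^(L/10) = 10^(79/10) + 10^(72/10) = 9.528e+07 (79.79 dB(A)).
The limit corresponds to 10^(88/10) = 6.310e+08; subtracting the fixed part leaves 5.357e+08 for the shot-blast cabinet, i.e. 87.29 dB(A).
So the shot-blast cabinet must be reduced from 92 to 87.29 dB(A): IL = 4.71 dB.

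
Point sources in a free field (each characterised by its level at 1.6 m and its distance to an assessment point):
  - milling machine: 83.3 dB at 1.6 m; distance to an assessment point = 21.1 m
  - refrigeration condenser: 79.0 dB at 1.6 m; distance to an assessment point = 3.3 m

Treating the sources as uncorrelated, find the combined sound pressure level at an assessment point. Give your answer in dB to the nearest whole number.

73 dB

Apply inverse-square spreading to bring every level to the receiver, then sum 10^(L/10).
milling machine: 83.3 − 20·log₁₀(21.1/1.6) = 83.3 − 22.40 = 60.90 dB.
refrigeration condenser: 79.0 − 20·log₁₀(3.3/1.6) = 79.0 − 6.29 = 72.71 dB.
Σ 10^(L/10) = 1.990e+07 → L_total = 10·log₁₀(1.990e+07) = 72.99 dB.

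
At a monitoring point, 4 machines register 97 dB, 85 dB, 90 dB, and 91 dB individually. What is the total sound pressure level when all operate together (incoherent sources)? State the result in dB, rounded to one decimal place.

98.8 dB

Incoherent sources combine by intensity addition: L_total = 10·log₁₀(Σ 10^(L_i/10)).
Σ 10^(L/10) = 10^(97/10) + 10^(85/10) + 10^(90/10) + 10^(91/10) = 7.587e+09.
L_total = 10·log₁₀(7.587e+09) = 98.80 dB.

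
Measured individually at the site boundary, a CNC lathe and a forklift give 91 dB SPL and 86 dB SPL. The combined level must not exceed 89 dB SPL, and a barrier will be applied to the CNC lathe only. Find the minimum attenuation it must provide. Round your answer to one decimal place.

Fixed contribution from the other source: Σ 10^(L/10) = 10^(86/10) = 3.981e+08 (86.00 dB SPL).
To meet 89 dB SPL overall, the treated CNC lathe may contribute at most 10^(89/10) − 3.981e+08 = 3.962e+08, i.e. 85.98 dB SPL.
So the CNC lathe must be reduced from 91 to 85.98 dB SPL: IL = 5.02 dB.

5.0 dB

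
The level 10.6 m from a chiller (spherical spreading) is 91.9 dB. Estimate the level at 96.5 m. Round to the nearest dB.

73 dB

Point-source attenuation: ΔL = 20·log₁₀(r₂/r₁) = 20·log₁₀(96.5/10.6) = 19.184 dB.
L₂ = 91.9 − 20·log₁₀(96.5/10.6) = 91.9 − 19.184 = 72.72 dB.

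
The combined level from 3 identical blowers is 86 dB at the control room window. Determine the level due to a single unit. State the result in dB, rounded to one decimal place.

Dividing the total intensity by 3 lowers the level by 10·log₁₀ 3 = 4.771 dB: L₁ = 86 − 4.771.

81.2 dB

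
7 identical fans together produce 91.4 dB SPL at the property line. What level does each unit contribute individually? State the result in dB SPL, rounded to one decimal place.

Dividing the total intensity by 7 lowers the level by 10·log₁₀ 7 = 8.451 dB: L₁ = 91.4 − 8.451.

82.9 dB SPL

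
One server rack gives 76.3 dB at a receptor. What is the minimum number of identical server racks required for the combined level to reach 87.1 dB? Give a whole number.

13

Need L₁ + 10·log₁₀ N ≥ 87.1, i.e. log₁₀ N ≥ 1.08.
N ≥ 10^(10.8/10) = 12.023, so N = 13.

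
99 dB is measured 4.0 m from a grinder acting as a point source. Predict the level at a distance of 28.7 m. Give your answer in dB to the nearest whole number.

82 dB

Spherical spreading from a point source gives a 20·log₁₀(r₂/r₁) drop.
L₂ = 99 − 20·log₁₀(28.7/4.0) = 99 − 17.116 = 81.88 dB.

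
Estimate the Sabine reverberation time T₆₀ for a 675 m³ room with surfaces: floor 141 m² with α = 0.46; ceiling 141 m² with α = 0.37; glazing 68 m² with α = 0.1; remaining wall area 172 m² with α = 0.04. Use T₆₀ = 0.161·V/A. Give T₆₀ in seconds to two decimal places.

A = Σ Sᵢαᵢ = 141·0.46 + 141·0.37 + 68·0.1 + 172·0.04 = 130.71 m².
T₆₀ = 0.161 × 675 / 130.71 = 0.831 s.

0.83 s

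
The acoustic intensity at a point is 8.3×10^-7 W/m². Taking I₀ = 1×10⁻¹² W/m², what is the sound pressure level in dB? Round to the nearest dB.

59 dB

L = 10·log₁₀(I/I₀) = 10·log₁₀(8.3×10^-7/10⁻¹²) = 10·log₁₀(8.3×10^5).
L = 10·(0.9191 + 5) = 59.19 dB.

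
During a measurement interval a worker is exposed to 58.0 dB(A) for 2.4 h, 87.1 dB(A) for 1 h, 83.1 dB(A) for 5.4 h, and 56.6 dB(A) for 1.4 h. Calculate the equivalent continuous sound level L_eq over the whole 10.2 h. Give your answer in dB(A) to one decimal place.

82.0 dB(A)

The energy average is taken in the linear domain: L_eq = 10·log₁₀[(Σ tᵢ·10^(Lᵢ/10))/T], T = 10.2 h.
Σ tᵢ·10^(Lᵢ/10) = 2.4·10^(58.0/10) + 1·10^(87.1/10) + 5.4·10^(83.1/10) + 1.4·10^(56.6/10) = 1.618e+09.
L_eq = 10·log₁₀(1.618e+09/10.2) = 82.00 dB(A).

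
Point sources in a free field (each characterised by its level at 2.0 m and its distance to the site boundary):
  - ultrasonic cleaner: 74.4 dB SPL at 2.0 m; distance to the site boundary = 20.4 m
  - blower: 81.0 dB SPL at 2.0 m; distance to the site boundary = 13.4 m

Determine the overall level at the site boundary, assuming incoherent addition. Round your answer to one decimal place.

First find each source's level at the receiver (point-source: −20·log₁₀(r/r_ref)), then combine on an intensity basis.
ultrasonic cleaner: 74.4 − 20·log₁₀(20.4/2.0) = 74.4 − 20.17 = 54.23 dB SPL.
blower: 81.0 − 20·log₁₀(13.4/2.0) = 81.0 − 16.52 = 64.48 dB SPL.
Σ 10^(L/10) = 3.069e+06 → L_total = 10·log₁₀(3.069e+06) = 64.87 dB SPL.

64.9 dB SPL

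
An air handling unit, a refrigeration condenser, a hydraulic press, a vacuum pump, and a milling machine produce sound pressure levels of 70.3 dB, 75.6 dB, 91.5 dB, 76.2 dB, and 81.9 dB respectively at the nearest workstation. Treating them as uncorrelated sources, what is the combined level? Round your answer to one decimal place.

92.2 dB

Incoherent sources combine by intensity addition: L_total = 10·log₁₀(Σ 10^(L_i/10)).
Σ 10^(L/10) = 10^(70.3/10) + 10^(75.6/10) + 10^(91.5/10) + 10^(76.2/10) + 10^(81.9/10) = 1.656e+09.
L_total = 10·log₁₀(1.656e+09) = 92.19 dB.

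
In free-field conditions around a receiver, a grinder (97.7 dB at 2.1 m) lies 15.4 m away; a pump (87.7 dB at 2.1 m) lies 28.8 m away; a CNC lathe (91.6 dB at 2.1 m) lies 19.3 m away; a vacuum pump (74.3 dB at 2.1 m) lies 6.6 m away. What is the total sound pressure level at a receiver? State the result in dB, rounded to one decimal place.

81.2 dB

First find each source's level at the receiver (point-source: −20·log₁₀(r/r_ref)), then combine on an intensity basis.
grinder: 97.7 − 20·log₁₀(15.4/2.1) = 97.7 − 17.31 = 80.39 dB.
pump: 87.7 − 20·log₁₀(28.8/2.1) = 87.7 − 22.74 = 64.96 dB.
CNC lathe: 91.6 − 20·log₁₀(19.3/2.1) = 91.6 − 19.27 = 72.33 dB.
vacuum pump: 74.3 − 20·log₁₀(6.6/2.1) = 74.3 − 9.95 = 64.35 dB.
Σ 10^(L/10) = 1.325e+08 → L_total = 10·log₁₀(1.325e+08) = 81.22 dB.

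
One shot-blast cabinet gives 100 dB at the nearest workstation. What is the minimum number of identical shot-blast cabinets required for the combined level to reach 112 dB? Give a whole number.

N identical sources give L₁ + 10·log₁₀ N, so require 10·log₁₀ N ≥ 112 − 100 = 12.0 dB.
N ≥ 10^(12.0/10) = 15.849, so N = 16.

16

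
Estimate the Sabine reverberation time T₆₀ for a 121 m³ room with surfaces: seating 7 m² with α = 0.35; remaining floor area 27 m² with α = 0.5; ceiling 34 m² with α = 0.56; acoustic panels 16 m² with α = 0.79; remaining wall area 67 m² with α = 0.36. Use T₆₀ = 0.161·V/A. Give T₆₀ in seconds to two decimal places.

Total absorption A = 7·0.35 + 27·0.5 + 34·0.56 + 16·0.79 + 67·0.36 = 71.75 m² sabins.
T₆₀ = 0.161·V/A = 0.161·121/71.75 = 0.272 s.

0.27 s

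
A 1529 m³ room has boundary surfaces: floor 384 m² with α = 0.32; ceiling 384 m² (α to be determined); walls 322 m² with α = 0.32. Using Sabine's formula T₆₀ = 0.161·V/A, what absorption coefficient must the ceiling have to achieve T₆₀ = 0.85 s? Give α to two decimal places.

0.17

From T₆₀ = 0.161·V/A, the target T₆₀ = 0.85 s needs A = 0.161·1529/0.85 = 289.61 m².
Absorption from the other surfaces = 384·0.32 + 322·0.32 = 225.92 m², so the ceiling must supply 63.69 m² over 384 m².
α = 63.69/384 = 0.166.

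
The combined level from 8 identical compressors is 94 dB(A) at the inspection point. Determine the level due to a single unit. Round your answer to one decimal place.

8 equal contributions raise the level by 10·log₁₀ 8 = 9.031 dB, so each unit alone gives 94 − 9.031.

85.0 dB(A)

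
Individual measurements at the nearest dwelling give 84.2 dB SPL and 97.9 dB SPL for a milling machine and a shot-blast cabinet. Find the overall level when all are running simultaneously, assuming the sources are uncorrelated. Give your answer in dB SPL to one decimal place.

98.1 dB SPL

For uncorrelated sources the intensities add, so convert each level to linear form, sum, and take 10·log₁₀ of the total.
Σ 10^(L/10) = 10^(84.2/10) + 10^(97.9/10) = 6.429e+09.
L_total = 10·log₁₀(6.429e+09) = 98.08 dB SPL.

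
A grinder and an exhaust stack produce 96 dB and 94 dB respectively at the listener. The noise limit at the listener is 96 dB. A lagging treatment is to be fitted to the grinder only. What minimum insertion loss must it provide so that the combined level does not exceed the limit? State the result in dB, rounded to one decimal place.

Everything except the grinder sums to 10^(94/10) = 2.512e+09 in linear terms, 94.00 dB.
To meet 96 dB overall, the treated grinder may contribute at most 10^(96/10) − 2.512e+09 = 1.469e+09, i.e. 91.67 dB.
So the grinder must be reduced from 96 to 91.67 dB: IL = 4.33 dB.

4.3 dB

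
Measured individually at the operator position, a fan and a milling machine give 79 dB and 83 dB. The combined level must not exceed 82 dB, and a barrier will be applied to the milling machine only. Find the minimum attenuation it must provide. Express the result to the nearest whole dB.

4 dB

Everything except the milling machine sums to 10^(79/10) = 7.943e+07 in linear terms, 79.00 dB.
To meet 82 dB overall, the treated milling machine may contribute at most 10^(82/10) − 7.943e+07 = 7.906e+07, i.e. 78.98 dB.
Required insertion loss = 83 − 78.98 = 4.02 dB.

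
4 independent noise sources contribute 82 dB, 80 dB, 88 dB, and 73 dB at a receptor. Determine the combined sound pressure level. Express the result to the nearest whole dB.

For uncorrelated sources the intensities add, so convert each level to linear form, sum, and take 10·log₁₀ of the total.
Σ 10^(L/10) = 10^(82/10) + 10^(80/10) + 10^(88/10) + 10^(73/10) = 9.094e+08.
L_total = 10·log₁₀(9.094e+08) = 89.59 dB.

90 dB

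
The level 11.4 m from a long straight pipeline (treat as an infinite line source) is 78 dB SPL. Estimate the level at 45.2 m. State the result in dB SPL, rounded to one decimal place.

72.0 dB SPL

Line-source attenuation: ΔL = 10·log₁₀(r₂/r₁) = 10·log₁₀(45.2/11.4) = 5.982 dB.
L₂ = 78 − 10·log₁₀(45.2/11.4) = 78 − 5.982 = 72.02 dB SPL.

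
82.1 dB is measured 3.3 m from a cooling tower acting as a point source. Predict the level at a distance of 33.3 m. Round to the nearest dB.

62 dB

Spherical spreading from a point source gives a 20·log₁₀(r₂/r₁) drop.
L₂ = 82.1 − 20·log₁₀(33.3/3.3) = 82.1 − 20.079 = 62.02 dB.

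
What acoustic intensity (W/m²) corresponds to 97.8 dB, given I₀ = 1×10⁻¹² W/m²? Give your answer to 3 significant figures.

0.00603 W/m²

I/I₀ = 10^(97.8/10) = 6.026e+09, so I = 6.026e+09 × 10⁻¹² W/m².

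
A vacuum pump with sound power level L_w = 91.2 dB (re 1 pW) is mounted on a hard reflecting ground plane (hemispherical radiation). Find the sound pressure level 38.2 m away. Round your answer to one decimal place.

Free-field hemispherical radiation: L_p = L_w − 10·log₁₀(2π·r²), r = 38.2 m.
2π·r² = 9169 m², 10·log₁₀ of that is 39.623 dB.
L_p = 91.2 − 39.623 = 51.58 dB.

51.6 dB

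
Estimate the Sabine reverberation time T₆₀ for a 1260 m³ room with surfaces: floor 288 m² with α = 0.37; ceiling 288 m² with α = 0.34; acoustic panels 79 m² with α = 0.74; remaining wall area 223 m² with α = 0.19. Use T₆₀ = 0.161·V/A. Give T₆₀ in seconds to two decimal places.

A = Σ Sᵢαᵢ = 288·0.37 + 288·0.34 + 79·0.74 + 223·0.19 = 305.31 m².
T₆₀ = 0.161·V/A = 0.161·1260/305.31 = 0.664 s.

0.66 s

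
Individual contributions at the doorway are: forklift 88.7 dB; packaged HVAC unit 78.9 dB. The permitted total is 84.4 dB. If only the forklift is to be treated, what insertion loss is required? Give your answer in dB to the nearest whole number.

6 dB

Fixed contribution from the other source: Σ 10^(L/10) = 10^(78.9/10) = 7.762e+07 (78.90 dB).
To meet 84.4 dB overall, the treated forklift may contribute at most 10^(84.4/10) − 7.762e+07 = 1.978e+08, i.e. 82.96 dB.
Required insertion loss = 88.7 − 82.96 = 5.74 dB.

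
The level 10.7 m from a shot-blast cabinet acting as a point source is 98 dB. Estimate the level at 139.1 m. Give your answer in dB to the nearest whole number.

Spherical spreading from a point source gives a 20·log₁₀(r₂/r₁) drop.
L₂ = 98 − 20·log₁₀(139.1/10.7) = 98 − 22.279 = 75.72 dB.

76 dB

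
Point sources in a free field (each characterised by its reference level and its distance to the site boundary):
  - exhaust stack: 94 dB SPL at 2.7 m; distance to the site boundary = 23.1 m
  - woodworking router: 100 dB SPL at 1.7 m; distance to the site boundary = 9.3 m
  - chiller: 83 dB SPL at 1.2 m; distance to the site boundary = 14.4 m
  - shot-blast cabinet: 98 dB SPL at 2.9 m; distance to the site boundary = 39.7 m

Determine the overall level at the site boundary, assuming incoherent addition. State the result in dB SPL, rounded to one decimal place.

86.1 dB SPL

First find each source's level at the receiver (point-source: −20·log₁₀(r/r_ref)), then combine on an intensity basis.
exhaust stack: 94 − 20·log₁₀(23.1/2.7) = 94 − 18.64 = 75.36 dB SPL.
woodworking router: 100 − 20·log₁₀(9.3/1.7) = 100 − 14.76 = 85.24 dB SPL.
chiller: 83 − 20·log₁₀(14.4/1.2) = 83 − 21.58 = 61.42 dB SPL.
shot-blast cabinet: 98 − 20·log₁₀(39.7/2.9) = 98 − 22.73 = 75.27 dB SPL.
Σ 10^(L/10) = 4.035e+08 → L_total = 10·log₁₀(4.035e+08) = 86.06 dB SPL.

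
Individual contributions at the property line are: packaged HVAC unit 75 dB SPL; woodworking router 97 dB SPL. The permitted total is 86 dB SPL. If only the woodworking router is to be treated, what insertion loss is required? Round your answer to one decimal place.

The untreated sources together contribute 10^(75/10) = 3.162e+07, i.e. 75.00 dB SPL.
The limit corresponds to 10^(86/10) = 3.981e+08; subtracting the fixed part leaves 3.665e+08 for the woodworking router, i.e. 85.64 dB SPL.
Required insertion loss = 97 − 85.64 = 11.36 dB.

11.4 dB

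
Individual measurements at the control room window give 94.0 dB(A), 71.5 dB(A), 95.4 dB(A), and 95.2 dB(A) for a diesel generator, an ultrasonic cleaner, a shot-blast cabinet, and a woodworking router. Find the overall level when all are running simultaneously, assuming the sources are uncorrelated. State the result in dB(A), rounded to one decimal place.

For uncorrelated sources the intensities add, so convert each level to linear form, sum, and take 10·log₁₀ of the total.
Σ 10^(L/10) = 10^(94.0/10) + 10^(71.5/10) + 10^(95.4/10) + 10^(95.2/10) = 9.305e+09.
L_total = 10·log₁₀(9.305e+09) = 99.69 dB(A).

99.7 dB(A)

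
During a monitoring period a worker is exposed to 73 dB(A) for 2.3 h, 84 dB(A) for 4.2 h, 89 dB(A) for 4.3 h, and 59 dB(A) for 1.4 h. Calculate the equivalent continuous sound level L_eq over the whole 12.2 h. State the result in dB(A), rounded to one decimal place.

The energy average is taken in the linear domain: L_eq = 10·log₁₀[(Σ tᵢ·10^(Lᵢ/10))/T], T = 12.2 h.
Σ tᵢ·10^(Lᵢ/10) = 2.3·10^(73/10) + 4.2·10^(84/10) + 4.3·10^(89/10) + 1.4·10^(59/10) = 4.518e+09.
L_eq = 10·log₁₀(4.518e+09/12.2) = 85.69 dB(A).

85.7 dB(A)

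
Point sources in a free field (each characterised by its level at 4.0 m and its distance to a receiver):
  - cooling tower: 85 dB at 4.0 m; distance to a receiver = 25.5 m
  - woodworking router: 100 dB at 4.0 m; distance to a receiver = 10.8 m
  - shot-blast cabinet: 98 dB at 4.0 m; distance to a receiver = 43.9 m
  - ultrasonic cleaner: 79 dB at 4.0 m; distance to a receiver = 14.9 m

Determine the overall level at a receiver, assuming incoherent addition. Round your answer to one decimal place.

First find each source's level at the receiver (point-source: −20·log₁₀(r/r_ref)), then combine on an intensity basis.
cooling tower: 85 − 20·log₁₀(25.5/4.0) = 85 − 16.09 = 68.91 dB.
woodworking router: 100 − 20·log₁₀(10.8/4.0) = 100 − 8.63 = 91.37 dB.
shot-blast cabinet: 98 − 20·log₁₀(43.9/4.0) = 98 − 20.81 = 77.19 dB.
ultrasonic cleaner: 79 − 20·log₁₀(14.9/4.0) = 79 − 11.42 = 67.58 dB.
Σ 10^(L/10) = 1.438e+09 → L_total = 10·log₁₀(1.438e+09) = 91.58 dB.

91.6 dB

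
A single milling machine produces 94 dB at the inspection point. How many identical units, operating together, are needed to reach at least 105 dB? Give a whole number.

13

Need L₁ + 10·log₁₀ N ≥ 105, i.e. log₁₀ N ≥ 1.10.
N ≥ 10^(11.0/10) = 12.589, so N = 13.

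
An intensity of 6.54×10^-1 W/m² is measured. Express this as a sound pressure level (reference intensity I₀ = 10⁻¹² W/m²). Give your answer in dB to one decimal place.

118.2 dB

L = 10·log₁₀(I/I₀) = 10·log₁₀(6.54×10^-1/10⁻¹²) = 10·log₁₀(6.54×10^11).
L = 10·(0.8156 + 11) = 118.16 dB.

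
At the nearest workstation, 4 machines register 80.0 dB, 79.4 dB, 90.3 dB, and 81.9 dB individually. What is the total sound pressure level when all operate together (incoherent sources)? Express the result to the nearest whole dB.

Incoherent sources combine by intensity addition: L_total = 10·log₁₀(Σ 10^(L_i/10)).
Σ 10^(L/10) = 10^(80.0/10) + 10^(79.4/10) + 10^(90.3/10) + 10^(81.9/10) = 1.413e+09.
L_total = 10·log₁₀(1.413e+09) = 91.50 dB.

92 dB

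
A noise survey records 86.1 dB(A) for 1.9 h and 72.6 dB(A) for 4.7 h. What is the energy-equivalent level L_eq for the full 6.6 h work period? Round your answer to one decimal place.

81.1 dB(A)

Weight each interval's intensity by its duration and average over T = 6.6 h:
Σ tᵢ·10^(Lᵢ/10) = 1.9·10^(86.1/10) + 4.7·10^(72.6/10) = 8.595e+08.
L_eq = 10·log₁₀(8.595e+08/6.6) = 81.15 dB(A).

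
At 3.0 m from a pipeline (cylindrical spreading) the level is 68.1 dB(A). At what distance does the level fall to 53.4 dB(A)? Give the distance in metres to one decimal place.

88.5 m

Line-source spreading drops the level by 10·log₁₀(r₂/r₁); inverting, r₂/r₁ = 10^(ΔL/10).
r₂ = 3.0·10^((68.1−53.4)/10) = 3.0·10^(14.7/10) = 88.54 m.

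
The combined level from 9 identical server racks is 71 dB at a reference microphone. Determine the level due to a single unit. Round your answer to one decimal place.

Dividing the total intensity by 9 lowers the level by 10·log₁₀ 9 = 9.542 dB: L₁ = 71 − 9.542.

61.5 dB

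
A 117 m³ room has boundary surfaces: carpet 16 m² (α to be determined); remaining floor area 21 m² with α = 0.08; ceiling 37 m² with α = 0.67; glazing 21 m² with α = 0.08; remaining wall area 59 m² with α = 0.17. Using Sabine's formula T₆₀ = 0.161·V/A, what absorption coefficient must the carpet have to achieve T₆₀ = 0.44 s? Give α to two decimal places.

0.29

A = 0.161·V/T₆₀ = 0.161·117/0.44 = 42.81 m² sabins.
Absorption from the other surfaces = 21·0.08 + 37·0.67 + 21·0.08 + 59·0.17 = 38.18 m², so the carpet must supply 4.63 m² over 16 m².
α = 4.63/16 = 0.289.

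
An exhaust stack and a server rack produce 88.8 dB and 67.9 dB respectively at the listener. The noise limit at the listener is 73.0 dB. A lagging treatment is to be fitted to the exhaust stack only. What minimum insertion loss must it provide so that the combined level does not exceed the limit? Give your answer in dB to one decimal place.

17.4 dB

Everything except the exhaust stack sums to 10^(67.9/10) = 6.166e+06 in linear terms, 67.90 dB.
To meet 73.0 dB overall, the treated exhaust stack may contribute at most 10^(73.0/10) − 6.166e+06 = 1.379e+07, i.e. 71.39 dB.
So the exhaust stack must be reduced from 88.8 to 71.39 dB: IL = 17.41 dB.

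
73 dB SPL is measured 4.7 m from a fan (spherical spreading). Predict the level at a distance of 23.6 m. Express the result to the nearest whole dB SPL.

Point-source attenuation: ΔL = 20·log₁₀(r₂/r₁) = 20·log₁₀(23.6/4.7) = 14.016 dB.
L₂ = 73 − 20·log₁₀(23.6/4.7) = 73 − 14.016 = 58.98 dB SPL.

59 dB SPL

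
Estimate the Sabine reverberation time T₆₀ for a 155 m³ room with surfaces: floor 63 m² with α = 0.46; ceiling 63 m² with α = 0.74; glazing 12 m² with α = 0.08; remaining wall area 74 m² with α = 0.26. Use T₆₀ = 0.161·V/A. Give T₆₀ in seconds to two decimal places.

0.26 s

Summing Sᵢαᵢ: 63·0.46 + 63·0.74 + 12·0.08 + 74·0.26 = 95.80 m².
T₆₀ = 0.161·V/A = 0.161·155/95.80 = 0.260 s.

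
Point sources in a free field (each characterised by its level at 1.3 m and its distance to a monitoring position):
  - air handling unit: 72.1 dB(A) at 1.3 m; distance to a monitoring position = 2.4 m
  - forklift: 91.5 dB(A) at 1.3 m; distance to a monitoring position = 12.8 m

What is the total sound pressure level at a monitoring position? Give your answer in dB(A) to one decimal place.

First find each source's level at the receiver (point-source: −20·log₁₀(r/r_ref)), then combine on an intensity basis.
air handling unit: 72.1 − 20·log₁₀(2.4/1.3) = 72.1 − 5.33 = 66.77 dB(A).
forklift: 91.5 − 20·log₁₀(12.8/1.3) = 91.5 − 19.87 = 71.63 dB(A).
Σ 10^(L/10) = 1.933e+07 → L_total = 10·log₁₀(1.933e+07) = 72.86 dB(A).

72.9 dB(A)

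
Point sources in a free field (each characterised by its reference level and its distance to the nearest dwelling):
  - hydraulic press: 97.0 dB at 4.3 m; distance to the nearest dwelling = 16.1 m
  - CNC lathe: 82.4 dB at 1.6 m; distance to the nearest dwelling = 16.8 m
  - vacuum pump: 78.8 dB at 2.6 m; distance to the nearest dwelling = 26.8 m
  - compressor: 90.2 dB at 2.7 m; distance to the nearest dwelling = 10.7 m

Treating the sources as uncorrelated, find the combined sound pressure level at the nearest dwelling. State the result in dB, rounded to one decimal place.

Apply inverse-square spreading to bring every level to the receiver, then sum 10^(L/10).
hydraulic press: 97.0 − 20·log₁₀(16.1/4.3) = 97.0 − 11.47 = 85.53 dB.
CNC lathe: 82.4 − 20·log₁₀(16.8/1.6) = 82.4 − 20.42 = 61.98 dB.
vacuum pump: 78.8 − 20·log₁₀(26.8/2.6) = 78.8 − 20.26 = 58.54 dB.
compressor: 90.2 − 20·log₁₀(10.7/2.7) = 90.2 − 11.96 = 78.24 dB.
Σ 10^(L/10) = 4.265e+08 → L_total = 10·log₁₀(4.265e+08) = 86.30 dB.

86.3 dB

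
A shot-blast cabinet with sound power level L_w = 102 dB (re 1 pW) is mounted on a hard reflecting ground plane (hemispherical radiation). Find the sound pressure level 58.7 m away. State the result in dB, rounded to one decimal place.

58.6 dB

Free-field hemispherical radiation: L_p = L_w − 10·log₁₀(2π·r²), r = 58.7 m.
2π·r² = 2.165e+04 m², 10·log₁₀ of that is 43.355 dB.
L_p = 102 − 43.355 = 58.65 dB.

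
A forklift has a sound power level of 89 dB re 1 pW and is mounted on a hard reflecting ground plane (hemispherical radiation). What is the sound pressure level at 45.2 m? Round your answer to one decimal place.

47.9 dB

L_p = L_w − 10·log₁₀(2π·r²) with r = 45.2 m.
2π·r² = 1.284e+04 m², 10·log₁₀ of that is 41.085 dB.
L_p = 89 − 41.085 = 47.92 dB.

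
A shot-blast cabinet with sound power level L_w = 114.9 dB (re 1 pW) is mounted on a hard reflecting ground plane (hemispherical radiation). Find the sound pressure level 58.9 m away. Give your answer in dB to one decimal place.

71.5 dB

The power spreads over a hemisphere of area 2π·r², so L_p = L_w − 10·log₁₀(2π·r²).
2π·r² = 2.18e+04 m², 10·log₁₀ of that is 43.384 dB.
L_p = 114.9 − 43.384 = 71.52 dB.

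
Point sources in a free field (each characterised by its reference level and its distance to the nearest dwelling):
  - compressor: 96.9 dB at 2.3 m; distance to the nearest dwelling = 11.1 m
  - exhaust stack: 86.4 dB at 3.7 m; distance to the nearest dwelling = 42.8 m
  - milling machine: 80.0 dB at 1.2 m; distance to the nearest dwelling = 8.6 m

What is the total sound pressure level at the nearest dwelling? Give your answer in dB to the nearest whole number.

Propagate each source to the receiver with L = L_ref − 20·log₁₀(r/r_ref), then add intensities.
compressor: 96.9 − 20·log₁₀(11.1/2.3) = 96.9 − 13.67 = 83.23 dB.
exhaust stack: 86.4 − 20·log₁₀(42.8/3.7) = 86.4 − 21.26 = 65.14 dB.
milling machine: 80.0 − 20·log₁₀(8.6/1.2) = 80.0 − 17.11 = 62.89 dB.
Σ 10^(L/10) = 2.155e+08 → L_total = 10·log₁₀(2.155e+08) = 83.33 dB.

83 dB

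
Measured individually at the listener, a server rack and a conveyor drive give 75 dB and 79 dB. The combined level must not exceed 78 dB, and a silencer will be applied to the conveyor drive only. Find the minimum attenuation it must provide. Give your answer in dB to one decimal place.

The untreated sources together contribute 10^(75/10) = 3.162e+07, i.e. 75.00 dB.
To meet 78 dB overall, the treated conveyor drive may contribute at most 10^(78/10) − 3.162e+07 = 3.147e+07, i.e. 74.98 dB.
Required insertion loss = 79 − 74.98 = 4.02 dB.

4.0 dB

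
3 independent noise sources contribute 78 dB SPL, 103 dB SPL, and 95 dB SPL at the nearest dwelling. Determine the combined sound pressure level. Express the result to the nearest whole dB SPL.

For uncorrelated sources the intensities add, so convert each level to linear form, sum, and take 10·log₁₀ of the total.
Σ 10^(L/10) = 10^(78/10) + 10^(103/10) + 10^(95/10) = 2.318e+10.
L_total = 10·log₁₀(2.318e+10) = 103.65 dB SPL.

104 dB SPL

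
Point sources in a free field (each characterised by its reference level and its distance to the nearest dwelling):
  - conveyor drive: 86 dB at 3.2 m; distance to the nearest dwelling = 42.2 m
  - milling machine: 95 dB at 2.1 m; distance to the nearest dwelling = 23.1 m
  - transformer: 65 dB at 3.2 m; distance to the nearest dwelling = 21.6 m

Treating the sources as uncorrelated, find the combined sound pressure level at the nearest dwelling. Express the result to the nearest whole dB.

Apply inverse-square spreading to bring every level to the receiver, then sum 10^(L/10).
conveyor drive: 86 − 20·log₁₀(42.2/3.2) = 86 − 22.40 = 63.60 dB.
milling machine: 95 − 20·log₁₀(23.1/2.1) = 95 − 20.83 = 74.17 dB.
transformer: 65 − 20·log₁₀(21.6/3.2) = 65 − 16.59 = 48.41 dB.
Σ 10^(L/10) = 2.849e+07 → L_total = 10·log₁₀(2.849e+07) = 74.55 dB.

75 dB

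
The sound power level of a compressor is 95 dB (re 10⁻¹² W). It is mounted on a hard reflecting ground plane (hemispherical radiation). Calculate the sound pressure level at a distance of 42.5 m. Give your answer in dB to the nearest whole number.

L_p = L_w − 10·log₁₀(2π·r²) with r = 42.5 m.
2π·r² = 1.135e+04 m², 10·log₁₀ of that is 40.550 dB.
L_p = 95 − 40.550 = 54.45 dB.

54 dB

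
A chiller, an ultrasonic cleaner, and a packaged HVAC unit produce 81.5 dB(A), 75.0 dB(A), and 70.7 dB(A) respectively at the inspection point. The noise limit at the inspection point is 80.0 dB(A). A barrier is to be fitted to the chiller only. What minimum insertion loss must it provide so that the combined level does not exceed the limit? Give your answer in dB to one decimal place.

4.0 dB

Everything except the chiller sums to 10^(75.0/10) + 10^(70.7/10) = 4.337e+07 in linear terms, 76.37 dB(A).
To meet 80.0 dB(A) overall, the treated chiller may contribute at most 10^(80.0/10) − 4.337e+07 = 5.663e+07, i.e. 77.53 dB(A).
Required insertion loss = 81.5 − 77.53 = 3.97 dB.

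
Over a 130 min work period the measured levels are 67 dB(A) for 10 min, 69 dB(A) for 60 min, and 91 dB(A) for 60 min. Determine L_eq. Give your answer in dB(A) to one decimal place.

Weight each interval's intensity by its duration and average over T = 130 min:
Σ tᵢ·10^(Lᵢ/10) = 10·10^(67/10) + 60·10^(69/10) + 60·10^(91/10) = 7.606e+10.
L_eq = 10·log₁₀(7.606e+10/130) = 87.67 dB(A).

87.7 dB(A)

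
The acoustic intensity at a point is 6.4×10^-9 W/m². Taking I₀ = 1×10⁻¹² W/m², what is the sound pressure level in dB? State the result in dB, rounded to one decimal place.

I/I₀ = 6.4×10^-9/10⁻¹² = 6.4×10^3, and L = 10·log₁₀(I/I₀).
L = 10·(0.8062 + 3) = 38.06 dB.

38.1 dB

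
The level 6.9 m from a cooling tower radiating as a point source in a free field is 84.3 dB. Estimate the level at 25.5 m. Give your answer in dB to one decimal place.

For a point source, L₂ = L₁ − 20·log₁₀(r₂/r₁).
L₂ = 84.3 − 20·log₁₀(25.5/6.9) = 84.3 − 11.354 = 72.95 dB.

72.9 dB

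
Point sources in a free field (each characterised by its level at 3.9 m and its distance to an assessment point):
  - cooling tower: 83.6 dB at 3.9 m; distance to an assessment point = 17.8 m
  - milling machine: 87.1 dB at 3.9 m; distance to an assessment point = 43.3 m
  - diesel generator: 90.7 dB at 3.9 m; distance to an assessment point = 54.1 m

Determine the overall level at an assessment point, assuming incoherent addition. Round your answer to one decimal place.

First find each source's level at the receiver (point-source: −20·log₁₀(r/r_ref)), then combine on an intensity basis.
cooling tower: 83.6 − 20·log₁₀(17.8/3.9) = 83.6 − 13.19 = 70.41 dB.
milling machine: 87.1 − 20·log₁₀(43.3/3.9) = 87.1 − 20.91 = 66.19 dB.
diesel generator: 90.7 − 20·log₁₀(54.1/3.9) = 90.7 − 22.84 = 67.86 dB.
Σ 10^(L/10) = 2.126e+07 → L_total = 10·log₁₀(2.126e+07) = 73.28 dB.

73.3 dB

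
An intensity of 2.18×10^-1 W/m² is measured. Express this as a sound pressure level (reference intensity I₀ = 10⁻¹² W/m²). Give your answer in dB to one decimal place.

113.4 dB

Dividing by I₀ shifts the exponent by 12: I/I₀ = 2.18×10^11.
L = 10·(0.3385 + 11) = 113.38 dB.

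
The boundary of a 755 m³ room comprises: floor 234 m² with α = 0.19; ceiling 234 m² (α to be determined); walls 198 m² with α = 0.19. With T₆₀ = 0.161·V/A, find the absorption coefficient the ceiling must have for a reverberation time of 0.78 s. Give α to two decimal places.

From T₆₀ = 0.161·V/A, the target T₆₀ = 0.78 s needs A = 0.161·755/0.78 = 155.84 m².
Absorption from the other surfaces = 234·0.19 + 198·0.19 = 82.08 m², so the ceiling must supply 73.76 m² over 234 m².
α = 73.76/234 = 0.315.

0.32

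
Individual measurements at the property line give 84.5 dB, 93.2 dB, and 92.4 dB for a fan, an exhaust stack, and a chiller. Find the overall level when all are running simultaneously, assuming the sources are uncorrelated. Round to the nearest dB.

For uncorrelated sources the intensities add, so convert each level to linear form, sum, and take 10·log₁₀ of the total.
Σ 10^(L/10) = 10^(84.5/10) + 10^(93.2/10) + 10^(92.4/10) = 4.109e+09.
L_total = 10·log₁₀(4.109e+09) = 96.14 dB.

96 dB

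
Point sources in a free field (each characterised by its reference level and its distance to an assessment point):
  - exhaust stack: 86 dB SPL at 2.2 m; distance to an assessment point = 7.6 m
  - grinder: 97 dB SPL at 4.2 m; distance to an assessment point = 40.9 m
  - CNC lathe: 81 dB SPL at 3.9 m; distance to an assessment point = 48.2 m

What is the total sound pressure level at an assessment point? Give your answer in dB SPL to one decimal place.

Apply inverse-square spreading to bring every level to the receiver, then sum 10^(L/10).
exhaust stack: 86 − 20·log₁₀(7.6/2.2) = 86 − 10.77 = 75.23 dB SPL.
grinder: 97 − 20·log₁₀(40.9/4.2) = 97 − 19.77 = 77.23 dB SPL.
CNC lathe: 81 − 20·log₁₀(48.2/3.9) = 81 − 21.84 = 59.16 dB SPL.
Σ 10^(L/10) = 8.703e+07 → L_total = 10·log₁₀(8.703e+07) = 79.40 dB SPL.

79.4 dB SPL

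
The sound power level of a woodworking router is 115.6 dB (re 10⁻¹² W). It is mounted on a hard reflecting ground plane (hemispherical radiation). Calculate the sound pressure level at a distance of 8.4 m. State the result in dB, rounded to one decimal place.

89.1 dB

Free-field hemispherical radiation: L_p = L_w − 10·log₁₀(2π·r²), r = 8.4 m.
2π·r² = 443.3 m², 10·log₁₀ of that is 26.467 dB.
L_p = 115.6 − 26.467 = 89.13 dB.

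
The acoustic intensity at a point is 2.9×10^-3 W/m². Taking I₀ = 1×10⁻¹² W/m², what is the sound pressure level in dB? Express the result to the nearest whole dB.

95 dB

L = 10·log₁₀(I/I₀) = 10·log₁₀(2.9×10^-3/10⁻¹²) = 10·log₁₀(2.9×10^9).
L = 10·(0.4624 + 9) = 94.62 dB.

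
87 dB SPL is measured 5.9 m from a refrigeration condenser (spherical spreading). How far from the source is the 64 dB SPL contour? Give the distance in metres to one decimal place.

The 23.0 dB drop corresponds to a distance ratio of 10^(23.0/20) for a point source.
r₂ = 5.9·10^((87−64)/20) = 5.9·10^(23.0/20) = 83.34 m.

83.3 m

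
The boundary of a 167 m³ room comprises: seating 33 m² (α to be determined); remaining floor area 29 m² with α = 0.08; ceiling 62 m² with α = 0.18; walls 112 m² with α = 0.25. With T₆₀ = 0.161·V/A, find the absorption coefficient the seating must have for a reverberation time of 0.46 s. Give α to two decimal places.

0.51

A = 0.161·V/T₆₀ = 0.161·167/0.46 = 58.45 m² sabins.
Absorption from the other surfaces = 29·0.08 + 62·0.18 + 112·0.25 = 41.48 m², so the seating must supply 16.97 m² over 33 m².
α = 16.97/33 = 0.514.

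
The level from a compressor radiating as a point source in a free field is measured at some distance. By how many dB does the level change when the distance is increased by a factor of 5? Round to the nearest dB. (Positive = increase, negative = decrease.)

-14 dB

A point source loses 6 dB per doubling of distance; generally ΔL = −20·log₁₀(r₂/r₁).
ΔL = −20·log₁₀(5) = -13.98 dB.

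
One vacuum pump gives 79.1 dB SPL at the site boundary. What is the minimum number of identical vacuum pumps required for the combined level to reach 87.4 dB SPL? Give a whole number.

7

Need L₁ + 10·log₁₀ N ≥ 87.4, i.e. log₁₀ N ≥ 0.83.
N ≥ 10^(8.3/10) = 6.761, so N = 7.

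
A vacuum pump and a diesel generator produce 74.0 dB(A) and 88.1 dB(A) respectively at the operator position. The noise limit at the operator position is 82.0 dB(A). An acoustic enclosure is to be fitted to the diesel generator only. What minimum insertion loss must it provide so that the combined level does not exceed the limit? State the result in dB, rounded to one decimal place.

Everything except the diesel generator sums to 10^(74.0/10) = 2.512e+07 in linear terms, 74.00 dB(A).
To meet 82.0 dB(A) overall, the treated diesel generator may contribute at most 10^(82.0/10) − 2.512e+07 = 1.334e+08, i.e. 81.25 dB(A).
Required insertion loss = 88.1 − 81.25 = 6.85 dB.

6.8 dB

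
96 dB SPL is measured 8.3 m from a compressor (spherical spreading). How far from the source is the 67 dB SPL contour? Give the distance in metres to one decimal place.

For a point source L₁ − L₂ = 20·log₁₀(r₂/r₁), so r₂ = r₁·10^((L₁−L₂)/20).
r₂ = 8.3·10^((96−67)/20) = 8.3·10^(29.0/20) = 233.93 m.

233.9 m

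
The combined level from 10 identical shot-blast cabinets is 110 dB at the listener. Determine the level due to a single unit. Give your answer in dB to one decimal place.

Dividing the total intensity by 10 lowers the level by 10·log₁₀ 10 = 10.000 dB: L₁ = 110 − 10.000.

100.0 dB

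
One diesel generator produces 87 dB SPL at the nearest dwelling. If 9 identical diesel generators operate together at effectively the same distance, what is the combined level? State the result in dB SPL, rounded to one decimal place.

96.5 dB SPL

L_total = L₁ + 10·log₁₀ N for N identical incoherent sources.
L_total = 87 + 10·log₁₀(9) = 87 + 9.542 = 96.54 dB SPL.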